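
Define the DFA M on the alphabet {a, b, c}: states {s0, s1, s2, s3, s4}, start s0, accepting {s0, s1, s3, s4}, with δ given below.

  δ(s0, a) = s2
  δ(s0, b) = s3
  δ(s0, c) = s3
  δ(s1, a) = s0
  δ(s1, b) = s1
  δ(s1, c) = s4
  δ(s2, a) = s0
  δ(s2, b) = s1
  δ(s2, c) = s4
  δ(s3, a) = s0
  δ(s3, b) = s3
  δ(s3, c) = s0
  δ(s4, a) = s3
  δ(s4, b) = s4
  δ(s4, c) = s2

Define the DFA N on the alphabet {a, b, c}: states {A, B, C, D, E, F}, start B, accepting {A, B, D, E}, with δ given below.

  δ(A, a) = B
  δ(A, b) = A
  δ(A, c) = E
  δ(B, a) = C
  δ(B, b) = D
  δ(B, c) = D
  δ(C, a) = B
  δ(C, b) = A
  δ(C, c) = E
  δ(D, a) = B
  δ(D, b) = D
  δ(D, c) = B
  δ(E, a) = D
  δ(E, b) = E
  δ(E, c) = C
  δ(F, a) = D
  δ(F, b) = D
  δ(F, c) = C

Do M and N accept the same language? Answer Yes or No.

Exploring the product automaton M × N from the start pair (s0, B), following both machines on each input symbol, reaches 5 state pairs: (s0, B), (s2, C), (s3, D), (s1, A), (s4, E).
M accepts in {s0, s1, s3, s4} and N accepts in {A, B, D, E}. In every reachable pair the two components are either both accepting — (s0, B), (s3, D), (s1, A), (s4, E) — or both non-accepting, so no string is accepted by exactly one of the machines: L(M) \ L(N) and L(N) \ L(M) are both empty.
Hence every string is accepted by M iff it is accepted by N, and the two languages coincide.

Yes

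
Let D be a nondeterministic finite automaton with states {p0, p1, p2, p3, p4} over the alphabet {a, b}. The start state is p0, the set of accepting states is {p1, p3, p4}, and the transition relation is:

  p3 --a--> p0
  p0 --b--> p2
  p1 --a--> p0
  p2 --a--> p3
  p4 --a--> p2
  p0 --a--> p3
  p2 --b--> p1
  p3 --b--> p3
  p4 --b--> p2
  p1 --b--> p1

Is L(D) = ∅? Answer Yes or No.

The string a is accepted: the run p0 → p3 ends in the accepting state p3.
Since at least one string is accepted, L(D) is not empty.

No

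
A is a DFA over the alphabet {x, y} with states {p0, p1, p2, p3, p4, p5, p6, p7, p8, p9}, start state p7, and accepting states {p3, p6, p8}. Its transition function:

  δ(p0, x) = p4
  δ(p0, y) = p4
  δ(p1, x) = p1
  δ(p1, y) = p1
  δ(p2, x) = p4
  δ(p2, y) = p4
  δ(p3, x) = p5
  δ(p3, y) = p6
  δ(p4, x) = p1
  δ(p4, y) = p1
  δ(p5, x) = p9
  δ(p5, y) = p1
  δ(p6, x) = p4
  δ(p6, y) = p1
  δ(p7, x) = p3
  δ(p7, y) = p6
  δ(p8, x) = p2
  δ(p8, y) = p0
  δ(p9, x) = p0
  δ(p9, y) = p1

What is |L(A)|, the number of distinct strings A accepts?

The useful subgraph on states {p3, p6, p7} is acyclic, so L(A) is finite; the longest accepting path visits 3 useful states, giving maximum string length 2.
Counting accepting paths from p7 by length: 2 of length 1, 1 of length 2. Total 3.

3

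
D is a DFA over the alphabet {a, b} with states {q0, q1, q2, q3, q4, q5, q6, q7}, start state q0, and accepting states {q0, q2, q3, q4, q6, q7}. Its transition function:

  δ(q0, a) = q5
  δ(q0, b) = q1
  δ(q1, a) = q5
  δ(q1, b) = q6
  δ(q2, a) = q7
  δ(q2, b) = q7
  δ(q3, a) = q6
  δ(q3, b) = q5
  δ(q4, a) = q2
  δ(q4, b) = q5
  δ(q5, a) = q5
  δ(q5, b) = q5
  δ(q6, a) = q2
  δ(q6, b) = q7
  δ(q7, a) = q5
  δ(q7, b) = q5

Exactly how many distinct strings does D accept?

The useful subgraph on states {q0, q1, q2, q6, q7} is acyclic, so L(D) is finite; the longest accepting path visits 5 useful states, giving maximum string length 4.
Counting accepting paths from q0 by length: 1 of length 0, 1 of length 2, 2 of length 3, 2 of length 4. Total 6.

6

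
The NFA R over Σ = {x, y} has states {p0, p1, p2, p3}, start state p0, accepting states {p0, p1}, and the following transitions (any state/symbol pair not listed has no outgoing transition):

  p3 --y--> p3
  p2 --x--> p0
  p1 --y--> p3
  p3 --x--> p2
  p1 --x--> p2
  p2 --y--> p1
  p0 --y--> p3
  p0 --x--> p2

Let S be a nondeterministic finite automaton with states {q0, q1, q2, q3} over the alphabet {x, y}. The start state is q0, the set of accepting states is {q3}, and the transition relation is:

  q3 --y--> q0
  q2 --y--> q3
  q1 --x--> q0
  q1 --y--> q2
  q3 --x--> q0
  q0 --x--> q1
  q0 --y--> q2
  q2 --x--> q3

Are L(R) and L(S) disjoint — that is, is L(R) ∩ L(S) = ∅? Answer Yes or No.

Yes

Exploring the product automaton R × S from the start pair (p0, q0), following both machines on each input symbol, reaches 10 state pairs: (p0, q0), (p2, q1), (p3, q2), (p1, q2), (p2, q3), (p3, q3), (p1, q0), (p2, q0), (p3, q0), (p0, q1).
R accepts in {p0, p1} and S accepts in {q3}; no reachable pair has both components accepting, so no string drives both machines to acceptance simultaneously and L(R) ∩ L(S) = ∅.
So no string is accepted by both, and the intersection is empty.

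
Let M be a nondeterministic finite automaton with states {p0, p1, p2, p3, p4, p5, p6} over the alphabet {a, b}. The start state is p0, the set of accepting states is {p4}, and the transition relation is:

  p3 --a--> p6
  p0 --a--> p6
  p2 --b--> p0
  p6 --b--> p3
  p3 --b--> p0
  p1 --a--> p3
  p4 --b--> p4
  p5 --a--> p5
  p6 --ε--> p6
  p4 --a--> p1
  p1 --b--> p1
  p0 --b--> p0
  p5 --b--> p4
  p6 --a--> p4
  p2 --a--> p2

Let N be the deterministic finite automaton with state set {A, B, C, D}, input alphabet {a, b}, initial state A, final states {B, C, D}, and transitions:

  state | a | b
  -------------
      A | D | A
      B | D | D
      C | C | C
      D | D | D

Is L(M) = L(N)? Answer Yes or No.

The string a is accepted by N but rejected by M.
So L(M) ≠ L(N).

No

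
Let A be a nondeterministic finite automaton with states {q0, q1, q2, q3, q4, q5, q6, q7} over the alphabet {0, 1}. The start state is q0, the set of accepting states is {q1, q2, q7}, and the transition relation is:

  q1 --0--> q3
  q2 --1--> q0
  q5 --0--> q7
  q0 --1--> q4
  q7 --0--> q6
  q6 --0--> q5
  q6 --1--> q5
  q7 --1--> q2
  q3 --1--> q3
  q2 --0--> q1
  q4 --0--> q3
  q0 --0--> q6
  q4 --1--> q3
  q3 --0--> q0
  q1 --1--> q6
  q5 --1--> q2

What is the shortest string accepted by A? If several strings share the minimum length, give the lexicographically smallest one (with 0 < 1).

A breadth-first search from q0 reaches an accepting state first via the path q0 → q6 → q5 → q7 on input 000.
No string of length < 3 is accepted (BFS exhausts all shorter strings without reaching an accepting state), and 000 is the lexicographically least accepting string of length 3.

000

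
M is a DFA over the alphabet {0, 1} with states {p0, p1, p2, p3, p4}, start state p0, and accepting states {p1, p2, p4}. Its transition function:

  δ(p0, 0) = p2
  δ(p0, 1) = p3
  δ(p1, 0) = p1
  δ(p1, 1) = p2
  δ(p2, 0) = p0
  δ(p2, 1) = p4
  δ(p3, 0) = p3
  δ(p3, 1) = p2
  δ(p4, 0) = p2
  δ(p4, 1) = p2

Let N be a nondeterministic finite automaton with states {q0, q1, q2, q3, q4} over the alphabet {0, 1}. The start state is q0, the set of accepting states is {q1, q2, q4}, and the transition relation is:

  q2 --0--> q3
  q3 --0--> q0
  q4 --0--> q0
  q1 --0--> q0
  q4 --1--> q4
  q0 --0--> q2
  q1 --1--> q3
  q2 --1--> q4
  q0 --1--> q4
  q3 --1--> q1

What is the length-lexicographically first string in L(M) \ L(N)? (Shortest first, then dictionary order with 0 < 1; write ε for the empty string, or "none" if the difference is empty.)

The string 000 is accepted by M but not by N.
No shorter string lies in the difference, and 000 is the lexicographically first length-3 string in L(M) \ L(N).

000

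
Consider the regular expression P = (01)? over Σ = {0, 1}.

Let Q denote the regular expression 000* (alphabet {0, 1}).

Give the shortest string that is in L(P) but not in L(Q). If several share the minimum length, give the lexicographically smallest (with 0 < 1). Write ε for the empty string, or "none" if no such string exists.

The empty string ε is accepted by P but not by Q.
Since ε is the unique shortest string, it is the required witness.

ε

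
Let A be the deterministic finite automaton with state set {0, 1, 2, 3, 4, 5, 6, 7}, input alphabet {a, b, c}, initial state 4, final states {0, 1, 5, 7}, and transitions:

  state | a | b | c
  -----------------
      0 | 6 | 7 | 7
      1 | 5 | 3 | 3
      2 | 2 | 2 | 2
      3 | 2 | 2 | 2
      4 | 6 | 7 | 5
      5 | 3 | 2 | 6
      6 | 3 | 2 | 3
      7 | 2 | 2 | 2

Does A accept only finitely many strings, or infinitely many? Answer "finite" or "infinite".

The useful states (reachable from 4 and able to reach an accepting state) are {4, 5, 7}.
Restricted to these states the transition graph has no cycle, so every accepting path has bounded length and L is finite.

finite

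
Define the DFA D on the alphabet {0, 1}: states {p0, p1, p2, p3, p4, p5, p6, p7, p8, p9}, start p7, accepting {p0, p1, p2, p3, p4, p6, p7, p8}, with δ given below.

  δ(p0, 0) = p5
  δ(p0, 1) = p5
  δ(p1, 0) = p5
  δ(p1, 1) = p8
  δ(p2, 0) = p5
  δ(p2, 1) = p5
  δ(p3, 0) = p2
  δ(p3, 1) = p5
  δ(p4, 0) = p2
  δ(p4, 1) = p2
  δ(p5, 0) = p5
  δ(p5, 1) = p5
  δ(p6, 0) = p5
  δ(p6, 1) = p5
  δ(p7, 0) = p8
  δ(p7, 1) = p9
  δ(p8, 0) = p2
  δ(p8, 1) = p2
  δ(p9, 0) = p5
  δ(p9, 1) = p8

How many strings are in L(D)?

The useful subgraph on states {p2, p7, p8, p9} is acyclic, so L(D) is finite; the longest accepting path visits 4 useful states, giving maximum string length 3.
Counting accepting paths from p7 by length: 1 of length 0, 1 of length 1, 3 of length 2, 2 of length 3. Total 7.

7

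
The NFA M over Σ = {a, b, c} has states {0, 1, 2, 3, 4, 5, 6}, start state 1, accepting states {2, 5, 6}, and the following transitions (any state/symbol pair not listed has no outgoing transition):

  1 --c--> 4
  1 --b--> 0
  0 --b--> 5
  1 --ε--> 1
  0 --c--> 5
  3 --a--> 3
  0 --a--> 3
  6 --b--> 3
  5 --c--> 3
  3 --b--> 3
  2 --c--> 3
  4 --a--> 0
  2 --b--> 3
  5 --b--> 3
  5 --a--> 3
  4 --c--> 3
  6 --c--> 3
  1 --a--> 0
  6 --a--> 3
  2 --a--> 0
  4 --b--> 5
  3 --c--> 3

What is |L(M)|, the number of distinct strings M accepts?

The useful subgraph on states {0, 1, 4, 5} is acyclic, so L(M) is finite; the longest accepting path visits 4 useful states, giving maximum string length 3.
Counting accepting paths from 1 by length: 5 of length 2, 2 of length 3. Total 7.

7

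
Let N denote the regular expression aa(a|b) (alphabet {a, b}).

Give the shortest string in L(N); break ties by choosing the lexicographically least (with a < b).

By inspection of the expression, no string of length less than 3 matches, and aaa is the lexicographically first match of length 3.

aaa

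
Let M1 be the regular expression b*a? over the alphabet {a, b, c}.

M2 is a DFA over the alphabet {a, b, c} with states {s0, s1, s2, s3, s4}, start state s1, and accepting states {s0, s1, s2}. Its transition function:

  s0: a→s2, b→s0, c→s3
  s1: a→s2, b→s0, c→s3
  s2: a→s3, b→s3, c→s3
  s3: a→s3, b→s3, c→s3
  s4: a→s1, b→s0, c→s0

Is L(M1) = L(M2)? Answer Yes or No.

Yes

Converting the expression M1 to a DFA (subset construction, then merging equivalent states) gives the minimal DFA with states {r0, r1, r2}, start state r0, accepting states {r0, r1} and transitions r0: a→r1, b→r0, c→r2; r1: a→r2, b→r2, c→r2; r2: a→r2, b→r2, c→r2.
Exploring the product automaton M1 × M2 from the start pair (r0, s1), following both machines on each input symbol, reaches 4 state pairs: (r0, s1), (r1, s2), (r0, s0), (r2, s3).
M1 accepts in {r0, r1} and M2 accepts in {s0, s1, s2}. In every reachable pair the two components are either both accepting — (r0, s1), (r1, s2), (r0, s0) — or both non-accepting, so no string is accepted by exactly one of the machines: L(M1) \ L(M2) and L(M2) \ L(M1) are both empty.
Hence every string is accepted by M1 iff it is accepted by M2, and the two languages coincide.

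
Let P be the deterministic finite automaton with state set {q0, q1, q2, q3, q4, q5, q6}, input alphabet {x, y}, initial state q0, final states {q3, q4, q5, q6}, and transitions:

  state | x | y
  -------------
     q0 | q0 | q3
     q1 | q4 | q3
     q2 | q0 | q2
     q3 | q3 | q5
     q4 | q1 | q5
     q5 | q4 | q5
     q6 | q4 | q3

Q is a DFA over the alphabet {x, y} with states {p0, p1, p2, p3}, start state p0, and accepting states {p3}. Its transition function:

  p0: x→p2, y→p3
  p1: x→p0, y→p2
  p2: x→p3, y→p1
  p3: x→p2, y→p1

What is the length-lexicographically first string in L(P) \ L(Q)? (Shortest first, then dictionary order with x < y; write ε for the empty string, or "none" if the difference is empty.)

xy

The string xy is accepted by P but not by Q.
No shorter string lies in the difference, and xy is the lexicographically first length-2 string in L(P) \ L(Q).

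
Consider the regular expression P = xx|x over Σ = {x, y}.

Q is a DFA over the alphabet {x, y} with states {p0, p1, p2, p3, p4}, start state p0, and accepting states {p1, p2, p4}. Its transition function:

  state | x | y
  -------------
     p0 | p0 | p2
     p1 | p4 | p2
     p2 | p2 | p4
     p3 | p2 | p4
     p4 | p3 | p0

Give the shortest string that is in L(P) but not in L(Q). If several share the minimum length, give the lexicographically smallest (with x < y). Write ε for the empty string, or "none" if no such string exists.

x

The string x is accepted by P but not by Q.
No shorter string lies in the difference, and x is the lexicographically first length-1 string in L(P) \ L(Q).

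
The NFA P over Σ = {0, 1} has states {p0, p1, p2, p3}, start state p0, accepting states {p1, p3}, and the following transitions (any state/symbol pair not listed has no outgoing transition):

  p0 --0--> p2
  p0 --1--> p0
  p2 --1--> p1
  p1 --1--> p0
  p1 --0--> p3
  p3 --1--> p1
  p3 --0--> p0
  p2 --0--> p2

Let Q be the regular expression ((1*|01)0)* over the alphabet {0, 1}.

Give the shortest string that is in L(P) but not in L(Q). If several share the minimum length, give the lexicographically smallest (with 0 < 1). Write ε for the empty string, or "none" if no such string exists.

01

The string 01 is accepted by P but not by Q.
No shorter string lies in the difference, and 01 is the lexicographically first length-2 string in L(P) \ L(Q).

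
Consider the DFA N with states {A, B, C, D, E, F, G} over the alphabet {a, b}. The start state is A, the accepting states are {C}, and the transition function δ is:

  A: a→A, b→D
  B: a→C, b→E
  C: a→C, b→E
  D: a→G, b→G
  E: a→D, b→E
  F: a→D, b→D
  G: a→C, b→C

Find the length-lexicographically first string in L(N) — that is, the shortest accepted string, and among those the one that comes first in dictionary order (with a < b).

A breadth-first search from A reaches an accepting state first via the path A → D → G → C on input baa.
No string of length < 3 is accepted (BFS exhausts all shorter strings without reaching an accepting state), and baa is the lexicographically least accepting string of length 3.

baa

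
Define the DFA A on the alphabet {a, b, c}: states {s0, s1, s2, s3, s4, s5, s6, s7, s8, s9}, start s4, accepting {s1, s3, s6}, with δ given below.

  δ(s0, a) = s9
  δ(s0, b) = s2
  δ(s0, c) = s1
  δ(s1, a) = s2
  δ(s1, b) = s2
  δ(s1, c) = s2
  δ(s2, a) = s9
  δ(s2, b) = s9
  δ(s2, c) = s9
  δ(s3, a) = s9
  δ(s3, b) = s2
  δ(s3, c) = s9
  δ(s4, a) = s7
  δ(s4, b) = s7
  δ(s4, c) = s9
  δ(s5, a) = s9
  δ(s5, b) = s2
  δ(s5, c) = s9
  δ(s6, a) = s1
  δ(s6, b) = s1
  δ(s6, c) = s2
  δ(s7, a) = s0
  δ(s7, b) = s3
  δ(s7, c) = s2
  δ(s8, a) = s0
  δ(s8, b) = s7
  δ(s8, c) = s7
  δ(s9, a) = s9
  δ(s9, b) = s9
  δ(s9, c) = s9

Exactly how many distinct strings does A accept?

4

The useful subgraph on states {s0, s1, s3, s4, s7} is acyclic, so L(A) is finite; the longest accepting path visits 4 useful states, giving maximum string length 3.
Counting accepting paths from s4 by length: 2 of length 2, 2 of length 3. Total 4.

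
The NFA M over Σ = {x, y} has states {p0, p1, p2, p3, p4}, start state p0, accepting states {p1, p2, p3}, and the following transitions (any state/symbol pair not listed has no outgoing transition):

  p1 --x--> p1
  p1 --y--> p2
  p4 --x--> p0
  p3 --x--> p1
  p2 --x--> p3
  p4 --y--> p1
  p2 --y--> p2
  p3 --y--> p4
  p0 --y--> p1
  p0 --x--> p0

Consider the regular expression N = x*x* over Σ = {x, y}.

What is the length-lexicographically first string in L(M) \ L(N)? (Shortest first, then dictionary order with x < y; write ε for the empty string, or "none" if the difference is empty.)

y

The string y is accepted by M but not by N.
No shorter string lies in the difference, and y is the lexicographically first length-1 string in L(M) \ L(N).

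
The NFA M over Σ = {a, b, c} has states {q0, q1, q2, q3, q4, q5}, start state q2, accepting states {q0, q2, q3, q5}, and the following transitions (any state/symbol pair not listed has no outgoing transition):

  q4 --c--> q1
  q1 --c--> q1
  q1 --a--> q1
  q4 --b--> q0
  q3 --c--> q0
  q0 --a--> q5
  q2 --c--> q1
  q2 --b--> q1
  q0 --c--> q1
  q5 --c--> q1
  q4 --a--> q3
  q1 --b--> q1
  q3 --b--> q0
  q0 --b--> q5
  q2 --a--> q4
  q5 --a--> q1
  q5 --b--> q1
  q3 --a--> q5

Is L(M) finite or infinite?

The useful states (reachable from q2 and able to reach an accepting state) are {q0, q2, q3, q4, q5}.
Restricted to these states the transition graph has no cycle, so every accepting path has bounded length and L is finite.

finite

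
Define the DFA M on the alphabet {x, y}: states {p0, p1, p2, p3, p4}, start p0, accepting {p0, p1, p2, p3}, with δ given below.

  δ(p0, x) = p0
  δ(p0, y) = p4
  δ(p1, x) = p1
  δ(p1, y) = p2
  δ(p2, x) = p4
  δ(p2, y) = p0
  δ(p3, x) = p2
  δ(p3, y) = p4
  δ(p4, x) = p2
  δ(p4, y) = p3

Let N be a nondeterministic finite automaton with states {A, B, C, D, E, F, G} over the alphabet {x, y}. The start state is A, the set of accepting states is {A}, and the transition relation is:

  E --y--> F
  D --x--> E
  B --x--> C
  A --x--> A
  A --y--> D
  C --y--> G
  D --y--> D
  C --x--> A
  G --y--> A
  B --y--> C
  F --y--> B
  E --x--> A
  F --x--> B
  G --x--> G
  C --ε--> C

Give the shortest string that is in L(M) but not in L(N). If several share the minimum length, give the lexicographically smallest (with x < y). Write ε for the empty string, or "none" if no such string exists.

yx

The string yx is accepted by M but not by N.
No shorter string lies in the difference, and yx is the lexicographically first length-2 string in L(M) \ L(N).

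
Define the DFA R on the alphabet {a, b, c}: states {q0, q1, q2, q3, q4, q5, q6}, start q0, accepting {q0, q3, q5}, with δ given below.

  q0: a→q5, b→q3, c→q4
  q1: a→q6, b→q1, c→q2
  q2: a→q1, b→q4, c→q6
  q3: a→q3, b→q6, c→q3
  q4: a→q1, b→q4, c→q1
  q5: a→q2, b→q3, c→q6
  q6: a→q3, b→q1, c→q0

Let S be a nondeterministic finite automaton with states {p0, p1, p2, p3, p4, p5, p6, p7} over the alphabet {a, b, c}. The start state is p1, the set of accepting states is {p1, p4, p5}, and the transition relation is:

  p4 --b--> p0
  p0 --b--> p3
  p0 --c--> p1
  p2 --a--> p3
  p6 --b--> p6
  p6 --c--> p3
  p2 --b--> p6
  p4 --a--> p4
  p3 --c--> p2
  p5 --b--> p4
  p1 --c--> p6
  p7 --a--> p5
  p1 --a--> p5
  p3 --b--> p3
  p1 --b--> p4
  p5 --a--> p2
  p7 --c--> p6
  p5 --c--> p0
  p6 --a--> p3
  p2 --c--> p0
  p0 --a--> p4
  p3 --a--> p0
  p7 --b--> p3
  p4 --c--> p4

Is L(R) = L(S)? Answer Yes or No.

Yes

Exploring the product automaton R × S from the start pair (q0, p1), following both machines on each input symbol, reaches 7 state pairs: (q0, p1), (q5, p5), (q3, p4), (q4, p6), (q2, p2), (q6, p0), (q1, p3).
R accepts in {q0, q3, q5} and S accepts in {p1, p4, p5}. In every reachable pair the two components are either both accepting — (q0, p1), (q5, p5), (q3, p4) — or both non-accepting, so no string is accepted by exactly one of the machines: L(R) \ L(S) and L(S) \ L(R) are both empty.
Hence every string is accepted by R iff it is accepted by S, and the two languages coincide.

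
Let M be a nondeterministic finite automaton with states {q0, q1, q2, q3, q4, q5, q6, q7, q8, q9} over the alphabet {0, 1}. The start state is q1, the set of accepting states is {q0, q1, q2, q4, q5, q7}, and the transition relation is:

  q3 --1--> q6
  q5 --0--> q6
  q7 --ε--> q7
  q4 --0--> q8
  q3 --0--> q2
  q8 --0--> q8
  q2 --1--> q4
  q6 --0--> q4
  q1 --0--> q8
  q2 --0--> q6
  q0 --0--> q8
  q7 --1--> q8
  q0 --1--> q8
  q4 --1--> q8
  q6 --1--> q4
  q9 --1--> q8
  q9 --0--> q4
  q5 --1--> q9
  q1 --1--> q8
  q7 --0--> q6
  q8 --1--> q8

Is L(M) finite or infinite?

The useful states (reachable from q1 and able to reach an accepting state) are {q1}.
Restricted to these states the transition graph has no cycle, so every accepting path has bounded length and L is finite.

finite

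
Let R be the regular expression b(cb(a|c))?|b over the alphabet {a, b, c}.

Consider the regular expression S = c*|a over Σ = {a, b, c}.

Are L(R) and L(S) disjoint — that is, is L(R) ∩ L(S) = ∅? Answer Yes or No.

Yes

Converting the expression R to a DFA (subset construction, then merging equivalent states) gives the minimal DFA with states {r0, r1, r2, r3, r4, r5}, start state r0, accepting states {r2, r5} and transitions r0: a→r1, b→r2, c→r1; r1: a→r1, b→r1, c→r1; r2: a→r1, b→r1, c→r3; r3: a→r1, b→r4, c→r1; r4: a→r5, b→r1, c→r5; r5: a→r1, b→r1, c→r1.
Converting the expression S to a DFA (subset construction, then merging equivalent states) gives the minimal DFA with states {s0, s1, s2, s3}, start state s0, accepting states {s0, s1, s3} and transitions s0: a→s1, b→s2, c→s3; s1: a→s2, b→s2, c→s2; s2: a→s2, b→s2, c→s2; s3: a→s2, b→s2, c→s3.
Exploring the product automaton R × S from the start pair (r0, s0), following both machines on each input symbol, reaches 8 state pairs: (r0, s0), (r1, s1), (r2, s2), (r1, s3), (r1, s2), (r3, s2), (r4, s2), (r5, s2).
R accepts in {r2, r5} and S accepts in {s0, s1, s3}; no reachable pair has both components accepting, so no string drives both machines to acceptance simultaneously and L(R) ∩ L(S) = ∅.
So no string is accepted by both, and the intersection is empty.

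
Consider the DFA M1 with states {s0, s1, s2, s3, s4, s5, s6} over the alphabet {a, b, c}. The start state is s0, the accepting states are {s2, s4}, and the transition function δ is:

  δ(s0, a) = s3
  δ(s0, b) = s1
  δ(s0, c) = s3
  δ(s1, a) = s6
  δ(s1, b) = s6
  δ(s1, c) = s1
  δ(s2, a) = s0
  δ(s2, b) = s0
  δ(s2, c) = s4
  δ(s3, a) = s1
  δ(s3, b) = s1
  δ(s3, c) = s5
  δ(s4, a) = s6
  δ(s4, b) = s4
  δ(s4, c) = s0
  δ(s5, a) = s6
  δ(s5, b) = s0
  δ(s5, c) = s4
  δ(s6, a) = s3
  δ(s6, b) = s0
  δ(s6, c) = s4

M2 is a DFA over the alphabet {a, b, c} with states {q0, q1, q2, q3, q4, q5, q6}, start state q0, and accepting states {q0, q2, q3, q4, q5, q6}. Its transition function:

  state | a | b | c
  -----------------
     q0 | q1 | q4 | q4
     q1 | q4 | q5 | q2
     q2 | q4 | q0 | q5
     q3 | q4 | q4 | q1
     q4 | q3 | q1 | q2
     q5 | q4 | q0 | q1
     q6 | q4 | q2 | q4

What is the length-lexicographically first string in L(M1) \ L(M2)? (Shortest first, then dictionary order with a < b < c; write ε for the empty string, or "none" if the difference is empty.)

The string bac is accepted by M1 but not by M2.
No shorter string lies in the difference, and bac is the lexicographically first length-3 string in L(M1) \ L(M2).

bac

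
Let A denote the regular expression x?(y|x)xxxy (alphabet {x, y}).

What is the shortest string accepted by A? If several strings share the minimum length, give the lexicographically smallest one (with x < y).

xxxxy

By inspection of the expression, no string of length less than 5 matches, and xxxxy is the lexicographically first match of length 5.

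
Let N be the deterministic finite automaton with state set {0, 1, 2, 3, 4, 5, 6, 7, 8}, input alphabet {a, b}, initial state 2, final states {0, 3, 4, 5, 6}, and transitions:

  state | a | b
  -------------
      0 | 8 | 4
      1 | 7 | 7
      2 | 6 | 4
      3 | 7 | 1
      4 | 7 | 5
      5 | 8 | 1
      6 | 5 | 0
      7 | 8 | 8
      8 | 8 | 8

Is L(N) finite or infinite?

finite

The useful states (reachable from 2 and able to reach an accepting state) are {0, 2, 4, 5, 6}.
Restricted to these states the transition graph has no cycle, so every accepting path has bounded length and L is finite.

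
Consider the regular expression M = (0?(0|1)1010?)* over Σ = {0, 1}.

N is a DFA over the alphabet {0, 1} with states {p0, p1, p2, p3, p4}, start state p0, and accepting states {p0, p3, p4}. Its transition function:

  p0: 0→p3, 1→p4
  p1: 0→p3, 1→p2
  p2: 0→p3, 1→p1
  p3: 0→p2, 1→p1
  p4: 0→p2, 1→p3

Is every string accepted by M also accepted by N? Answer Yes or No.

The string 0101 is in L(M) but not in L(N).
So L(M) ⊄ L(N).

No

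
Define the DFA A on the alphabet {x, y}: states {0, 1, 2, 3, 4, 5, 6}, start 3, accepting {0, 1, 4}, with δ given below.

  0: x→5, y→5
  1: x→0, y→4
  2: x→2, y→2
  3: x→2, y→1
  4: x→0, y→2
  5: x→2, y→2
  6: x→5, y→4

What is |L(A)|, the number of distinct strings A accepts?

4

The useful subgraph on states {0, 1, 3, 4} is acyclic, so L(A) is finite; the longest accepting path visits 4 useful states, giving maximum string length 3.
Counting accepting paths from 3 by length: 1 of length 1, 2 of length 2, 1 of length 3. Total 4.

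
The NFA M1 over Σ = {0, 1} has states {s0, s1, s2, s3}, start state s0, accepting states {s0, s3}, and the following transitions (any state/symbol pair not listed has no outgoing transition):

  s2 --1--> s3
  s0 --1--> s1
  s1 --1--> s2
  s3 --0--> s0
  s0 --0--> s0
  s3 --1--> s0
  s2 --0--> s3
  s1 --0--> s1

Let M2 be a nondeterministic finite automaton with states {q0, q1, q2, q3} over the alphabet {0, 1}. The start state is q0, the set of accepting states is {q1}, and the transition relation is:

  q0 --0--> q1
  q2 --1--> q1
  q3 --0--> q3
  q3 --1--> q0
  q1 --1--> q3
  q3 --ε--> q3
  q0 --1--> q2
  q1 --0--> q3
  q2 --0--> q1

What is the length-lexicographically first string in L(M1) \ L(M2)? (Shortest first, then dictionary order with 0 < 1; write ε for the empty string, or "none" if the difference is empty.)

ε

The empty string ε is accepted by M1 but not by M2.
Since ε is the unique shortest string, it is the required witness.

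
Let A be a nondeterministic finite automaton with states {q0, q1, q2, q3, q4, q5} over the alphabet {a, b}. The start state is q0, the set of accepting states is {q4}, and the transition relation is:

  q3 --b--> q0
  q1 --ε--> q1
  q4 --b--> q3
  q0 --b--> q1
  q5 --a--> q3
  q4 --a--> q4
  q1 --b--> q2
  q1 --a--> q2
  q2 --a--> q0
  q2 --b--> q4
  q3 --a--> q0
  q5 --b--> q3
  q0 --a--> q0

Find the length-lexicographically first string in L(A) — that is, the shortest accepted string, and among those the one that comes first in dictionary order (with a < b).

A breadth-first search from q0 reaches an accepting state first via the path q0 → q1 → q2 → q4 on input bab.
No string of length < 3 is accepted (BFS exhausts all shorter strings without reaching an accepting state), and bab is the lexicographically least accepting string of length 3.

bab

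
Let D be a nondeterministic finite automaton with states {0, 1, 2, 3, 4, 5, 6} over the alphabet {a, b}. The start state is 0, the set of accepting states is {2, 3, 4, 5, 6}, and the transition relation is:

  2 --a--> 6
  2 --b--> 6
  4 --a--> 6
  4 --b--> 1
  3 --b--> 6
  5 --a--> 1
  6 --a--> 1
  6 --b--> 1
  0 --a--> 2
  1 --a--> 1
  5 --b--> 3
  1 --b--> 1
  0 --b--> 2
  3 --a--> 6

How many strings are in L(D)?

The useful subgraph on states {0, 2, 6} is acyclic, so L(D) is finite; the longest accepting path visits 3 useful states, giving maximum string length 2.
Counting accepting paths from 0 by length: 2 of length 1, 4 of length 2. Total 6.

6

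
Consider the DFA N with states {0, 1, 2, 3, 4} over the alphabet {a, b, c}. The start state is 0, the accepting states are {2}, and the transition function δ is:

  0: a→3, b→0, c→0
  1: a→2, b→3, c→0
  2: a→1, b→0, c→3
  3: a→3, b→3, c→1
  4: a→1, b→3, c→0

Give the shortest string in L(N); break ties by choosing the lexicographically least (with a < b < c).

A breadth-first search from 0 reaches an accepting state first via the path 0 → 3 → 1 → 2 on input aca.
No string of length < 3 is accepted (BFS exhausts all shorter strings without reaching an accepting state), and aca is the lexicographically least accepting string of length 3.

aca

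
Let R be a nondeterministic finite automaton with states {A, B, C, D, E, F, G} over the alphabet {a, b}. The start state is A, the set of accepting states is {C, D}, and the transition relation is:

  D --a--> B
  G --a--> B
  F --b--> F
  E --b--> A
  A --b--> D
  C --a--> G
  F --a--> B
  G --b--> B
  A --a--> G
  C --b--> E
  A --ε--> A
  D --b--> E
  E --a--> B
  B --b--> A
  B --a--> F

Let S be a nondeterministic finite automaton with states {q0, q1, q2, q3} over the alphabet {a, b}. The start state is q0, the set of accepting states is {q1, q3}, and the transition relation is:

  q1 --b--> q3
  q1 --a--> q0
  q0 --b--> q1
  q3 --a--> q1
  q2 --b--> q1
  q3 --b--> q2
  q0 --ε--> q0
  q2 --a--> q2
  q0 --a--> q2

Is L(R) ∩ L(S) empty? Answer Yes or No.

The string b is accepted by both R and S.
Hence L(R) ∩ L(S) ≠ ∅.

No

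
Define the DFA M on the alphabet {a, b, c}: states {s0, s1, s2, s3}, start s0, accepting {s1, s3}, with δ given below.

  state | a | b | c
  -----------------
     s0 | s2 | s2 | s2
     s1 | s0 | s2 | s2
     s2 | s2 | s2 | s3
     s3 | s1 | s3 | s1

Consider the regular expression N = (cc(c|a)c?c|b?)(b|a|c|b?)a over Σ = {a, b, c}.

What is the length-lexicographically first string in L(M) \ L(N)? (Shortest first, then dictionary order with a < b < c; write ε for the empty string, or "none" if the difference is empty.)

The string ac is accepted by M but not by N.
No shorter string lies in the difference, and ac is the lexicographically first length-2 string in L(M) \ L(N).

ac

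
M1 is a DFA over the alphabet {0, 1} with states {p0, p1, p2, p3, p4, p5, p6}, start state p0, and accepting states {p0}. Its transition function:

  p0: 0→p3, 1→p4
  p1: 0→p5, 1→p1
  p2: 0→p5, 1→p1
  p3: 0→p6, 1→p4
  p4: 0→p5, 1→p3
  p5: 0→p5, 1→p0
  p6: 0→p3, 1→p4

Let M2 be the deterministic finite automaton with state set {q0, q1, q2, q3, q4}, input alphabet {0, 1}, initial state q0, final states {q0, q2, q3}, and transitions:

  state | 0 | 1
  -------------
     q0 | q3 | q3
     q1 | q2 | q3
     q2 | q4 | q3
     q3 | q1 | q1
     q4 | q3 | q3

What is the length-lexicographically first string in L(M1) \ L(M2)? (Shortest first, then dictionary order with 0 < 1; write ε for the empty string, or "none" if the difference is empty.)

010001

The string 010001 is accepted by M1 but not by M2.
No shorter string lies in the difference, and 010001 is the lexicographically first length-6 string in L(M1) \ L(M2).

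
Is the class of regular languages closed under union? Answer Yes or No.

Yes

Given DFAs for L₁ and L₂, run them in parallel: the product automaton on Q₁ × Q₂ that accepts when either component is accepting recognises L₁ ∪ L₂ (equivalently, R₁ | R₂ is a regular expression for it).
So the regular languages are closed under union.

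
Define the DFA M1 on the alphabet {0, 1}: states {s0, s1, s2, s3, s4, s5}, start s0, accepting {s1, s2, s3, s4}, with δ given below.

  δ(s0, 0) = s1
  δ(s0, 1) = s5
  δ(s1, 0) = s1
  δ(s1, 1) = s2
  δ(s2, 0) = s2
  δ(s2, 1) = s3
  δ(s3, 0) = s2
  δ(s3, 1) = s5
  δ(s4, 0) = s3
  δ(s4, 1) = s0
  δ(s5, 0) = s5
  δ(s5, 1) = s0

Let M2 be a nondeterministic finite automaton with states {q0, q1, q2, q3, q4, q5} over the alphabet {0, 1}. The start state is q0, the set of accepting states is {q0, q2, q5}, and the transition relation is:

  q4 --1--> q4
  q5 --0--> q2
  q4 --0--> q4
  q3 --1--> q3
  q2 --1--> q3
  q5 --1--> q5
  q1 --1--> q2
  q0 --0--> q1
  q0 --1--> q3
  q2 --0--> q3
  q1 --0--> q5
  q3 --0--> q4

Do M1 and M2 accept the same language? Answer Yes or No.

No

The string 0 is accepted by M1 but rejected by M2.
So L(M1) ≠ L(M2).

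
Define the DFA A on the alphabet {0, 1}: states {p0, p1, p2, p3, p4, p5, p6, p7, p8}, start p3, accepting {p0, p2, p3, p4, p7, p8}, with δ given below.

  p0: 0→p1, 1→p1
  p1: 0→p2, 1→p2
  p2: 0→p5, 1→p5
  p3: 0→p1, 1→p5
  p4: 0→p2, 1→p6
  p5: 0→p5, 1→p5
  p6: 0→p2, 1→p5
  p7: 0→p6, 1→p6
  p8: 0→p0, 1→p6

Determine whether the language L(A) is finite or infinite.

The useful states (reachable from p3 and able to reach an accepting state) are {p1, p2, p3}.
Restricted to these states the transition graph has no cycle, so every accepting path has bounded length and L is finite.

finite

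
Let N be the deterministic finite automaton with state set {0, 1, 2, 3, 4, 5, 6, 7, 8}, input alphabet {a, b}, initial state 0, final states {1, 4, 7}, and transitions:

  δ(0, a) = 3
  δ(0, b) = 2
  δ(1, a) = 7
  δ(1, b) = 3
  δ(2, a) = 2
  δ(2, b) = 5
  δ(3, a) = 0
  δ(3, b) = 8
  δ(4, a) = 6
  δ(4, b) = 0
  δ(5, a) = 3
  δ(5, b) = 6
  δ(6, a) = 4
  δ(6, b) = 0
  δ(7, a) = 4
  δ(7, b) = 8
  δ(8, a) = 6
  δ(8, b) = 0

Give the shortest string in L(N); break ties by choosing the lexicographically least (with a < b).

abaa

A breadth-first search from 0 reaches an accepting state first via the path 0 → 3 → 8 → 6 → 4 on input abaa.
No string of length < 4 is accepted (BFS exhausts all shorter strings without reaching an accepting state), and abaa is the lexicographically least accepting string of length 4.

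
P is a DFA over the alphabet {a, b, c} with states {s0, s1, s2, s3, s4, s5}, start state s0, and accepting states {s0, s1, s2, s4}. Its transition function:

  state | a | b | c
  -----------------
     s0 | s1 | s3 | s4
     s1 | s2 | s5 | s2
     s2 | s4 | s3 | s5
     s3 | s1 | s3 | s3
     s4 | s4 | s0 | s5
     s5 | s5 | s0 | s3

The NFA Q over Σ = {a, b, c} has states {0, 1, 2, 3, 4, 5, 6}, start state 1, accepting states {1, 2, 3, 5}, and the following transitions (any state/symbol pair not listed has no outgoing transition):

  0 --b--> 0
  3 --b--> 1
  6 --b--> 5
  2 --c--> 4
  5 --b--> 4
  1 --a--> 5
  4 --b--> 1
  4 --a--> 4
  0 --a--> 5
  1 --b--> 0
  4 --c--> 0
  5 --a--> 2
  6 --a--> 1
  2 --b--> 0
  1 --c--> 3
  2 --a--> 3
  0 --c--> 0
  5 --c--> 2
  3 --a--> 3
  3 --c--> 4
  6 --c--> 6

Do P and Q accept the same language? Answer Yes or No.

Yes

Exploring the product automaton P × Q from the start pair (s0, 1), following both machines on each input symbol, reaches 6 state pairs: (s0, 1), (s1, 5), (s3, 0), (s4, 3), (s2, 2), (s5, 4).
P accepts in {s0, s1, s2, s4} and Q accepts in {1, 2, 3, 5}. In every reachable pair the two components are either both accepting — (s0, 1), (s1, 5), (s4, 3), (s2, 2) — or both non-accepting, so no string is accepted by exactly one of the machines: L(P) \ L(Q) and L(Q) \ L(P) are both empty.
Hence every string is accepted by P iff it is accepted by Q, and the two languages coincide.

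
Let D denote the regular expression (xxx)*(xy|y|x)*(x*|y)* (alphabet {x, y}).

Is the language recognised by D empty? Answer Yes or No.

No

The empty string ε matches the expression, so it belongs to L(D).
Since L(D) contains at least one string, it is not empty.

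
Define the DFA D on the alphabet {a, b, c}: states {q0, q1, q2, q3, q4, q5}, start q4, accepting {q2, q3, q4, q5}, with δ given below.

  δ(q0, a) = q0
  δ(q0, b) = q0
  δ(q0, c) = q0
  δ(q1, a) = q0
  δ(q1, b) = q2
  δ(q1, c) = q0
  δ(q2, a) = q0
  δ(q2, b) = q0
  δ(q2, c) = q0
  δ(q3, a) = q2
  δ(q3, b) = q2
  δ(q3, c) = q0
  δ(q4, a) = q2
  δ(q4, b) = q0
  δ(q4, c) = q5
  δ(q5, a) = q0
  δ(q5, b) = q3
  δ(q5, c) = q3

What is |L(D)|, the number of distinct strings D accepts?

The useful subgraph on states {q2, q3, q4, q5} is acyclic, so L(D) is finite; the longest accepting path visits 4 useful states, giving maximum string length 3.
Counting accepting paths from q4 by length: 1 of length 0, 2 of length 1, 2 of length 2, 4 of length 3. Total 9.

9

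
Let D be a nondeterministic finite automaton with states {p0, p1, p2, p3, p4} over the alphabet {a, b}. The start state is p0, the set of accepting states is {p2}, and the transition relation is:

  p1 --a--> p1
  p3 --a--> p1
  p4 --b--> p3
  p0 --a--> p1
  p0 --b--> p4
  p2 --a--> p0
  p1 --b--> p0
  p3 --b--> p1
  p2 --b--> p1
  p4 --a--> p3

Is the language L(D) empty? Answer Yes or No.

The states reachable from the start state are {p0, p1, p3, p4}.
None of the accepting states {p2} is reachable, so no string is accepted and L(D) = ∅.

Yes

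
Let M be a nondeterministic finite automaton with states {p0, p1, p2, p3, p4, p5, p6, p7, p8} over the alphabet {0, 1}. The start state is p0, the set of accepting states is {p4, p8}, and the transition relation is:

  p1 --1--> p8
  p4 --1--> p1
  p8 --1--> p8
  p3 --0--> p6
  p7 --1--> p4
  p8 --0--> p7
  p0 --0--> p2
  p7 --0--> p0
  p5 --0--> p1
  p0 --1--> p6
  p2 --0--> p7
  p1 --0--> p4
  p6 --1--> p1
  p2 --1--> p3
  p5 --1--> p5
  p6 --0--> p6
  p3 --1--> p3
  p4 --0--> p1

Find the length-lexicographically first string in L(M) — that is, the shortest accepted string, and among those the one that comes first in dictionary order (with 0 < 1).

001

A breadth-first search from p0 reaches an accepting state first via the path p0 → p2 → p7 → p4 on input 001.
No string of length < 3 is accepted (BFS exhausts all shorter strings without reaching an accepting state), and 001 is the lexicographically least accepting string of length 3.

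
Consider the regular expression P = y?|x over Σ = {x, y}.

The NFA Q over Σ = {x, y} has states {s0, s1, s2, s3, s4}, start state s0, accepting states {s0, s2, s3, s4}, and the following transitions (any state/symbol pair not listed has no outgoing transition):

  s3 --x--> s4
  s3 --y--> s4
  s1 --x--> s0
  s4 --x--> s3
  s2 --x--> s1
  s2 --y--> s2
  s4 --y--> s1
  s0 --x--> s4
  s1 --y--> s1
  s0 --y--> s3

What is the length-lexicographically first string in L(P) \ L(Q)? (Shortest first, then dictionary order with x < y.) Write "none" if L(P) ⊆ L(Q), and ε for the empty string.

none

Converting the expression P to a DFA (subset construction, then merging equivalent states) gives the minimal DFA with states {p0, p1, p2}, start state p0, accepting states {p0, p1} and transitions p0: x→p1, y→p1; p1: x→p2, y→p2; p2: x→p2, y→p2.
Exploring the product automaton P × Q from the start pair (p0, s0), following both machines on each input symbol, reaches 7 state pairs: (p0, s0), (p1, s4), (p1, s3), (p2, s3), (p2, s1), (p2, s4), (p2, s0).
P accepts in {p0, p1} and Q accepts in {s0, s2, s3, s4}. The reachable pairs whose P-component is accepting are (p0, s0), (p1, s4), (p1, s3); in each of them the Q-component is accepting too, so the product for L(P) \ L(Q) (P-component accepting, Q-component rejecting) has no reachable accepting pair and the difference is empty.
So every string accepted by P is also accepted by Q: L(P) \ L(Q) = ∅ and there is no such string.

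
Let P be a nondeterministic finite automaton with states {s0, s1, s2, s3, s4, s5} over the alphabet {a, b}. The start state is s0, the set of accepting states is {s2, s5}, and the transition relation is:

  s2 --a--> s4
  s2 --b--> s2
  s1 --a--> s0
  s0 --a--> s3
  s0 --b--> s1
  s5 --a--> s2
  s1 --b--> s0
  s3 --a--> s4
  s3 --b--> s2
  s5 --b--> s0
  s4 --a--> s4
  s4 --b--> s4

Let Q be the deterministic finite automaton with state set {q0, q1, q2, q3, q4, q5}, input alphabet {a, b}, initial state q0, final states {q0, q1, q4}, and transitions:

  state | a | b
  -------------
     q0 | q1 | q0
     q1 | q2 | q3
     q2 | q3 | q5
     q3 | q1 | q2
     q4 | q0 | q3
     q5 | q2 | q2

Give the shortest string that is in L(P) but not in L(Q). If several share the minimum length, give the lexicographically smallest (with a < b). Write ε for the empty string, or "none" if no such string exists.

The string ab is accepted by P but not by Q.
No shorter string lies in the difference, and ab is the lexicographically first length-2 string in L(P) \ L(Q).

ab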